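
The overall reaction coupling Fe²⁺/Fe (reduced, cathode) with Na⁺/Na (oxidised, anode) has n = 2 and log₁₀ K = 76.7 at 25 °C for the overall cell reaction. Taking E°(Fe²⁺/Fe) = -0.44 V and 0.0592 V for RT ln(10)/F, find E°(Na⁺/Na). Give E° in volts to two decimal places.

-2.71 V

E°cell = (0.0592/n)·log K = (0.0592/2)(76.7) = +2.270 V.
Since Fe²⁺/Fe is the cathode and Na⁺/Na the anode, E°cell = E°(Fe²⁺/Fe) − E°(Na⁺/Na).
So E°(Na⁺/Na) = E°(Fe²⁺/Fe) − E°cell = (-0.44) − (+2.270) = -2.71 V.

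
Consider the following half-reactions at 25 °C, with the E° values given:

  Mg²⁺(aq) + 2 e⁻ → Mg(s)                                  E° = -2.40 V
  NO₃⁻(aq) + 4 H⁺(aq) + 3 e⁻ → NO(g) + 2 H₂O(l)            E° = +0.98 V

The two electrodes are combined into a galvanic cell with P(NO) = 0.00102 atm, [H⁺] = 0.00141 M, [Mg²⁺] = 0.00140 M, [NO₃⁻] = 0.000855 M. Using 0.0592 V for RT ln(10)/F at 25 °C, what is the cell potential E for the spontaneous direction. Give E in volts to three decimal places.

+3.238 V

NO₃⁻/NO is the cathode (higher E°), Mg²⁺/Mg the anode: E°cell = +0.98 − (-2.40) = +3.38 V, n = 6.
Overall: 2 NO₃⁻(aq) + 8 H⁺(aq) + 3 Mg(s) → 2 NO(g) + 4 H₂O(l) + 3 Mg²⁺(aq)
Q = P(NO)^2·[Mg²⁺]^3 / ([NO₃⁻]^2·[H⁺]^8); log Q = 14.398.
E = E° − (0.0592/n) log Q = +3.38 − (0.0592/6)(14.398) = +3.238 V.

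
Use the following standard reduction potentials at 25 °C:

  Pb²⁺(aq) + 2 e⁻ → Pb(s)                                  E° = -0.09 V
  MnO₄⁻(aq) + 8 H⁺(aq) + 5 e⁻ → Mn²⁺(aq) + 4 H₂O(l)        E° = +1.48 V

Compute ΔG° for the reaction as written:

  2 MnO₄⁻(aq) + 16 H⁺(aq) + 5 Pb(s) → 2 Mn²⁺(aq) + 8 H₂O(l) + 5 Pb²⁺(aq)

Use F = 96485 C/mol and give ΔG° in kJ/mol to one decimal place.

-1514.8 kJ/mol

As written, MnO₄⁻/Mn²⁺ is reduced (cathode) and Pb²⁺/Pb is oxidised (anode), so E°cell = (+1.48) − (-0.09) = +1.57 V.
Balancing electrons gives n = 10.
ΔG° = −nFE° = −(10)(96485)(+1.57) = -1,514,814 J = -1514.8 kJ/mol.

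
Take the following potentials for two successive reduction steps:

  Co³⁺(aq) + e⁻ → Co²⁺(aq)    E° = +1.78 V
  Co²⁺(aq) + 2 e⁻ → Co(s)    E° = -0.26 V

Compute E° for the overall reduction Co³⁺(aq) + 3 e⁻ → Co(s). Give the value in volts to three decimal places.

Adding the free-energy changes (−nFE°) of the two steps gives −n₃FE°₃ = −n₁FE°₁ − n₂FE°₂.
E°₃ = (1×+1.78 + 2×-0.26) / 3 = (+1.260) / 3 = +0.420 V.

+0.420 V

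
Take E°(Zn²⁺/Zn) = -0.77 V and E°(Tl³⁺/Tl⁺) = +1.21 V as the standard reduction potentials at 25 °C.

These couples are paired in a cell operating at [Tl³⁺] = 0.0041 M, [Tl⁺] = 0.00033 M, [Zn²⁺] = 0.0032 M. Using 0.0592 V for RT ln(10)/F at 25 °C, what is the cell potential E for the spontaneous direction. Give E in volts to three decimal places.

+2.086 V

Tl³⁺/Tl⁺ is the cathode (higher E°), Zn²⁺/Zn the anode: E°cell = +1.21 − (-0.77) = +1.98 V, n = 2.
Overall: Tl³⁺(aq) + Zn(s) → Tl⁺(aq) + Zn²⁺(aq)
Q = [Tl⁺]·[Zn²⁺] / ([Tl³⁺]); log Q = -3.589.
E = E° − (0.0592/n) log Q = +1.98 − (0.0592/2)(-3.589) = +2.086 V.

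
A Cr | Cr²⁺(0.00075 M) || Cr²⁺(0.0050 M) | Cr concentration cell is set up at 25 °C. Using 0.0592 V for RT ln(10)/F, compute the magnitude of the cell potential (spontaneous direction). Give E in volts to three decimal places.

For a concentration cell E°cell = 0. The 0.0050 M side is the cathode (reduction is favoured where [Cr²⁺] is higher).
With n = 2, E = −(0.0592/2) log([Cr²⁺]ₐₙ/[Cr²⁺]꜀ₐₜ) = −(0.0592/2) log(0.00075/0.005) = −(0.0592/2)(-0.824) = +0.024 V.

+0.024 V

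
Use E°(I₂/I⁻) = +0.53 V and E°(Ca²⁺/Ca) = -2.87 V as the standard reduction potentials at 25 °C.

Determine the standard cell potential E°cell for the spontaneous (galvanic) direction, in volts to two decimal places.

+3.40 V

The I₂/I⁻ couple has the higher reduction potential, so it is the cathode; Ca²⁺/Ca is oxidised at the anode.
E°cell = E°(cathode) − E°(anode) = (+0.53) − (-2.87) = +3.40 V.
Since E°cell > 0, the reaction is spontaneous under standard conditions.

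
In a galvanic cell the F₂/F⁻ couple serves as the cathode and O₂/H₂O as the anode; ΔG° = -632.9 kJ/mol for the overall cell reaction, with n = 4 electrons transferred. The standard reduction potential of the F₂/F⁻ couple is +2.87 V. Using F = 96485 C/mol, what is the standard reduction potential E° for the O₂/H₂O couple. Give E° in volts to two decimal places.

E°cell = −ΔG°/(nF) = −(-632.9×10³)/((4)(96485)) = +1.640 V.
Since F₂/F⁻ is the cathode and O₂/H₂O the anode, E°cell = E°(F₂/F⁻) − E°(O₂/H₂O).
So E°(O₂/H₂O) = E°(F₂/F⁻) − E°cell = (+2.87) − (+1.640) = +1.23 V.

+1.23 V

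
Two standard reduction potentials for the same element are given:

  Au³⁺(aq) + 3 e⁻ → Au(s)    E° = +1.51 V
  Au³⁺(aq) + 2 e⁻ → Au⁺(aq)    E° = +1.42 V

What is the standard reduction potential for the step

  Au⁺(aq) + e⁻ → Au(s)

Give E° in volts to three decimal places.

Sequential free energies add, so n₃E°₃ = n₁E°₁ + n₂E°₂.
With n₃ = 3, and the known step contributing 2×(+1.42) V, the unknown satisfies 1·E° = 3×(+1.51) − 2×(+1.42) = +1.690.
E° = +1.690 / 1 = +1.690 V.

+1.690 V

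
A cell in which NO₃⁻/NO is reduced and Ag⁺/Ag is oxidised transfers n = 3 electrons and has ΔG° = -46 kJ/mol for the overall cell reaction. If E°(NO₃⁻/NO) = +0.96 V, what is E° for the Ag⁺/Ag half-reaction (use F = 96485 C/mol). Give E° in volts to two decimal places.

+0.80 V

E°cell = −ΔG°/(nF) = −(-46×10³)/((3)(96485)) = +0.159 V.
Since NO₃⁻/NO is the cathode and Ag⁺/Ag the anode, E°cell = E°(NO₃⁻/NO) − E°(Ag⁺/Ag).
So E°(Ag⁺/Ag) = E°(NO₃⁻/NO) − E°cell = (+0.96) − (+0.159) = +0.80 V.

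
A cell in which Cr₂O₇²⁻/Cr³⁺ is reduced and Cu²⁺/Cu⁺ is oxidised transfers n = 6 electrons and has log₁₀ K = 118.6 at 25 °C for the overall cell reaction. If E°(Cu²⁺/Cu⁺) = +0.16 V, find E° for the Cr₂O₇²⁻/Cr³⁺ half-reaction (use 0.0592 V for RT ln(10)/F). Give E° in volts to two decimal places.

+1.33 V

E°cell = (0.0592/n)·log K = (0.0592/6)(118.6) = +1.170 V.
Since Cr₂O₇²⁻/Cr³⁺ is the cathode and Cu²⁺/Cu⁺ the anode, E°cell = E°(Cr₂O₇²⁻/Cr³⁺) − E°(Cu²⁺/Cu⁺).
So E°(Cr₂O₇²⁻/Cr³⁺) = E°cell + E°(Cu²⁺/Cu⁺) = +1.170 + (+0.16) = +1.33 V.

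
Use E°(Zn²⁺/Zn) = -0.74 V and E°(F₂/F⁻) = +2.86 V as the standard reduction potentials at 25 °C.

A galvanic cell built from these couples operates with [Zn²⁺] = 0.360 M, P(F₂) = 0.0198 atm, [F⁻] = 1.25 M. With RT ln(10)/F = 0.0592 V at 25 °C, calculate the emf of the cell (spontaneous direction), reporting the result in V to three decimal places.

+3.557 V

F₂/F⁻ is the cathode (higher E°), Zn²⁺/Zn the anode: E°cell = +2.86 − (-0.74) = +3.60 V, n = 2.
Overall: F₂(g) + Zn(s) → 2 F⁻(aq) + Zn²⁺(aq)
Q = [F⁻]^2·[Zn²⁺] / (P(F₂)); log Q = 1.453.
E = E° − (0.0592/n) log Q = +3.60 − (0.0592/2)(1.453) = +3.557 V.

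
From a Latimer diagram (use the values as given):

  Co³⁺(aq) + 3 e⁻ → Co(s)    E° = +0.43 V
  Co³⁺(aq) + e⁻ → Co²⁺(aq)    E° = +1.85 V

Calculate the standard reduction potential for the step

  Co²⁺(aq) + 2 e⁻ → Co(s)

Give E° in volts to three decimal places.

-0.280 V

Sequential free energies add, so n₃E°₃ = n₁E°₁ + n₂E°₂.
With n₃ = 3, and the known step contributing 1×(+1.85) V, the unknown satisfies 2·E° = 3×(+0.43) − 1×(+1.85) = -0.560.
E° = -0.560 / 2 = -0.280 V.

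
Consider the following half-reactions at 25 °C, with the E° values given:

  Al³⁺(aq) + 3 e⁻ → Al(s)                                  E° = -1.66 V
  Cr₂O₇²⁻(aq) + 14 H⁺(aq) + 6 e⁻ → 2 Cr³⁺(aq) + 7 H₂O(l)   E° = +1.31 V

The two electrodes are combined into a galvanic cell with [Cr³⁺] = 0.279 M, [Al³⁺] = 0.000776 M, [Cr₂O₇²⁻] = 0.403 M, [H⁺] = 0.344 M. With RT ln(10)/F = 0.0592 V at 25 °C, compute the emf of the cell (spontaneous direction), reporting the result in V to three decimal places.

Cr₂O₇²⁻/Cr³⁺ is the cathode (higher E°), Al³⁺/Al the anode: E°cell = +1.31 − (-1.66) = +2.97 V, n = 6.
Overall: Cr₂O₇²⁻(aq) + 14 H⁺(aq) + 2 Al(s) → 2 Cr³⁺(aq) + 7 H₂O(l) + 2 Al³⁺(aq)
Q = [Cr³⁺]^2·[Al³⁺]^2 / ([Cr₂O₇²⁻]·[H⁺]^14); log Q = -0.446.
E = E° − (0.0592/n) log Q = +2.97 − (0.0592/6)(-0.446) = +2.974 V.

+2.974 V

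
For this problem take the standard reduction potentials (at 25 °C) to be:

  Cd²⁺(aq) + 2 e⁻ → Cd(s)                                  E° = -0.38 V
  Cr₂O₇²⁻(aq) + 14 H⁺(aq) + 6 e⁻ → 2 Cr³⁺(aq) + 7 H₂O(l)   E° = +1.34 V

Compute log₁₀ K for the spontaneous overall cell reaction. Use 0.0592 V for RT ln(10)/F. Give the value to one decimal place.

Cathode: Cr₂O₇²⁻/Cr³⁺; anode: Cd²⁺/Cd. E°cell = +1.72 V, n = 6.
log K = nE°cell / 0.0592 = (6)(+1.72) / 0.0592 = 174.3.

174.3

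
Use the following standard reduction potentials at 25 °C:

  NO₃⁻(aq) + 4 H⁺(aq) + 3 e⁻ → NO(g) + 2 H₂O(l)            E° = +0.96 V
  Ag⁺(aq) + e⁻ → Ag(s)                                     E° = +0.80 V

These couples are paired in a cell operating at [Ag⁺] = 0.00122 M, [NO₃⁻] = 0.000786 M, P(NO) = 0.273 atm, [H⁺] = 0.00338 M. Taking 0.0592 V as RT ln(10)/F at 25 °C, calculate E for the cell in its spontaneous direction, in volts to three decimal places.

NO₃⁻/NO is the cathode (higher E°), Ag⁺/Ag the anode: E°cell = +0.96 − (+0.80) = +0.16 V, n = 3.
Overall: NO₃⁻(aq) + 4 H⁺(aq) + 3 Ag(s) → NO(g) + 2 H₂O(l) + 3 Ag⁺(aq)
Q = P(NO)·[Ag⁺]^3 / ([NO₃⁻]·[H⁺]^4); log Q = 3.684.
E = E° − (0.0592/n) log Q = +0.16 − (0.0592/3)(3.684) = +0.087 V.

+0.087 V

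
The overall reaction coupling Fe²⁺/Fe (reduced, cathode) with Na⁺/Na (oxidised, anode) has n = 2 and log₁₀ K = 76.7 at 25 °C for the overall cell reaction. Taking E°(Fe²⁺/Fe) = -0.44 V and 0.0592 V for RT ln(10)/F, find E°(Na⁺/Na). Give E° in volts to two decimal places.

E°cell = (0.0592/n)·log K = (0.0592/2)(76.7) = +2.270 V.
Since Fe²⁺/Fe is the cathode and Na⁺/Na the anode, E°cell = E°(Fe²⁺/Fe) − E°(Na⁺/Na).
So E°(Na⁺/Na) = E°(Fe²⁺/Fe) − E°cell = (-0.44) − (+2.270) = -2.71 V.

-2.71 V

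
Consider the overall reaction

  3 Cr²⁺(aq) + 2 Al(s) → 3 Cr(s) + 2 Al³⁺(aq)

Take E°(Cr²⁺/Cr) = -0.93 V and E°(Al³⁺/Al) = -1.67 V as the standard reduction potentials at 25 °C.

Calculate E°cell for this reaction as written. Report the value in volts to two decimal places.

+0.74 V

The Cr²⁺/Cr couple has the higher reduction potential, so it is the cathode; Al³⁺/Al is oxidised at the anode.
E°cell = E°(cathode) − E°(anode) = (-0.93) − (-1.67) = +0.74 V.
Since E°cell > 0, the reaction is spontaneous under standard conditions.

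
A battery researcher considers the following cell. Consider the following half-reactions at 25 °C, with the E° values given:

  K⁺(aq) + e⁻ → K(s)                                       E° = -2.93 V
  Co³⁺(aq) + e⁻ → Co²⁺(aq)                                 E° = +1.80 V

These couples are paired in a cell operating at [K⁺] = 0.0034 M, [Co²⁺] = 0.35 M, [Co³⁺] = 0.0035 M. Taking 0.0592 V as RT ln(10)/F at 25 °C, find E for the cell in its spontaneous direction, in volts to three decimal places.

+4.758 V

Co³⁺/Co²⁺ is the cathode (higher E°), K⁺/K the anode: E°cell = +1.80 − (-2.93) = +4.73 V, n = 1.
Overall: Co³⁺(aq) + K(s) → Co²⁺(aq) + K⁺(aq)
Q = [Co²⁺]·[K⁺] / ([Co³⁺]); log Q = -0.469.
E = E° − (0.0592/n) log Q = +4.73 − (0.0592/1)(-0.469) = +4.758 V.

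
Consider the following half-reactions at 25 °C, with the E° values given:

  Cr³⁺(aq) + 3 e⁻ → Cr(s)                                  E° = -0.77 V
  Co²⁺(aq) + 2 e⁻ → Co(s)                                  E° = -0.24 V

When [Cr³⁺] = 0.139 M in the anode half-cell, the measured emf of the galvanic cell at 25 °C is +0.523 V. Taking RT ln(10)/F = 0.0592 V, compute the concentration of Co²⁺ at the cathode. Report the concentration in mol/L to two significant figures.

0.16 M

Co²⁺/Co is the cathode, Cr³⁺/Cr the anode: E°cell = +0.53 V, n = 6.
Overall reaction: 3 Co²⁺(aq) + 2 Cr(s) → 3 Co(s) + 2 Cr³⁺(aq); Q = [Cr³⁺]^2/[Co²⁺]^3.
From E = E° − (0.0592/n) log Q: log Q = (E° − E)·n/0.0592 = (+0.53 − (+0.523))·6/0.0592 = 0.7095.
So 3·log[Co²⁺] = 2·log(0.139) − log Q = -1.7140 − (0.7095) = -2.4235; log[Co²⁺] = -2.4235 / 3 = -0.8078; [Co²⁺] = 10^(-0.8078) ≈ 0.16 M.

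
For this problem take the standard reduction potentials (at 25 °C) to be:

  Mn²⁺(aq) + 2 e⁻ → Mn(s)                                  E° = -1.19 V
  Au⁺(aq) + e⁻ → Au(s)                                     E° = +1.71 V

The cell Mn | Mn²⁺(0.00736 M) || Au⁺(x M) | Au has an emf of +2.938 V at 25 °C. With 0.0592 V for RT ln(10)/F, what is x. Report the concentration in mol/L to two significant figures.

0.38 M

Au⁺/Au is the cathode, Mn²⁺/Mn the anode: E°cell = +2.90 V, n = 2.
Overall reaction: 2 Au⁺(aq) + Mn(s) → 2 Au(s) + Mn²⁺(aq); Q = [Mn²⁺]^1/[Au⁺]^2.
From E = E° − (0.0592/n) log Q: log Q = (E° − E)·n/0.0592 = (+2.90 − (+2.938))·2/0.0592 = -1.2838.
So 2·log[Au⁺] = 1·log(0.00736) − log Q = -2.1331 − (-1.2838) = -0.8493; log[Au⁺] = -0.8493 / 2 = -0.4247; [Au⁺] = 10^(-0.4247) ≈ 0.38 M.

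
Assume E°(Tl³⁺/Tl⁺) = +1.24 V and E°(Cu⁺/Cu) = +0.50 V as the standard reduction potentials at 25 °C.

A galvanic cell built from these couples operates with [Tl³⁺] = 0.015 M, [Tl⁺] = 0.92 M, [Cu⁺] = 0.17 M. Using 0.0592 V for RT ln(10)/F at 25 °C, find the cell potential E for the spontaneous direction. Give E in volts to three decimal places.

+0.733 V

Tl³⁺/Tl⁺ is the cathode (higher E°), Cu⁺/Cu the anode: E°cell = +1.24 − (+0.50) = +0.74 V, n = 2.
Overall: Tl³⁺(aq) + 2 Cu(s) → Tl⁺(aq) + 2 Cu⁺(aq)
Q = [Tl⁺]·[Cu⁺]^2 / ([Tl³⁺]); log Q = 0.249.
E = E° − (0.0592/n) log Q = +0.74 − (0.0592/2)(0.249) = +0.733 V.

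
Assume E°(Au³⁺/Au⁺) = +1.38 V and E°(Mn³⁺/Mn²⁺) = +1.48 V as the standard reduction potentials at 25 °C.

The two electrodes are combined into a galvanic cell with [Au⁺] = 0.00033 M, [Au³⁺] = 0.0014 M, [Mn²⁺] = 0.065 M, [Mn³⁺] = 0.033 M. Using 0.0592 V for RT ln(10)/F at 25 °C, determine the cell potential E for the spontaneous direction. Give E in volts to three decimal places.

Mn³⁺/Mn²⁺ is the cathode (higher E°), Au³⁺/Au⁺ the anode: E°cell = +1.48 − (+1.38) = +0.10 V, n = 2.
Overall: 2 Mn³⁺(aq) + Au⁺(aq) → 2 Mn²⁺(aq) + Au³⁺(aq)
Q = [Mn²⁺]^2·[Au³⁺] / ([Mn³⁺]^2·[Au⁺]); log Q = 1.216.
E = E° − (0.0592/n) log Q = +0.10 − (0.0592/2)(1.216) = +0.064 V.

+0.064 V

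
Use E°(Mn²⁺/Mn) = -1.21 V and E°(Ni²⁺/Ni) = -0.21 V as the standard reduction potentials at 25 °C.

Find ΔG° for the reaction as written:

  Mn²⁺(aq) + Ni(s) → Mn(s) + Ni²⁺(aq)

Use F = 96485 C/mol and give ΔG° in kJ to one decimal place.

+193.0 kJ

As written, Mn²⁺/Mn is reduced (cathode) and Ni²⁺/Ni is oxidised (anode), so E°cell = (-1.21) − (-0.21) = -1.00 V.
Balancing electrons gives n = 2.
ΔG° = −nFE° = −(2)(96485)(-1.00) = 192,970 J = +193.0 kJ.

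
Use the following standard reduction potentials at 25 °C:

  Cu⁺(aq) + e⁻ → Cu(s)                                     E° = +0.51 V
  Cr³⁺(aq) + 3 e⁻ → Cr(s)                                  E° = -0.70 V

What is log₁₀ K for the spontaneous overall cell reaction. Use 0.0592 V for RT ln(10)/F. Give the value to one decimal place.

Cathode: Cu⁺/Cu; anode: Cr³⁺/Cr. E°cell = +1.21 V, n = 3.
log K = nE°cell / 0.0592 = (3)(+1.21) / 0.0592 = 61.3.

61.3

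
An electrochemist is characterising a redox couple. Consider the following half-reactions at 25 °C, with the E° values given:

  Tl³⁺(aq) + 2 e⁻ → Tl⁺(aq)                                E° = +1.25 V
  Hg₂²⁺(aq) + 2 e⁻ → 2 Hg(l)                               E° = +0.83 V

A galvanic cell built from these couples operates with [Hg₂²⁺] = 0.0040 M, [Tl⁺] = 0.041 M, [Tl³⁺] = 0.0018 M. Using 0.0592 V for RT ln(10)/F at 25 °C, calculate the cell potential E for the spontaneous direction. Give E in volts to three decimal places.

+0.451 V

Tl³⁺/Tl⁺ is the cathode (higher E°), Hg₂²⁺/Hg the anode: E°cell = +1.25 − (+0.83) = +0.42 V, n = 2.
Overall: Tl³⁺(aq) + 2 Hg(l) → Tl⁺(aq) + Hg₂²⁺(aq)
Q = [Tl⁺]·[Hg₂²⁺] / ([Tl³⁺]); log Q = -1.040.
E = E° − (0.0592/n) log Q = +0.42 − (0.0592/2)(-1.040) = +0.451 V.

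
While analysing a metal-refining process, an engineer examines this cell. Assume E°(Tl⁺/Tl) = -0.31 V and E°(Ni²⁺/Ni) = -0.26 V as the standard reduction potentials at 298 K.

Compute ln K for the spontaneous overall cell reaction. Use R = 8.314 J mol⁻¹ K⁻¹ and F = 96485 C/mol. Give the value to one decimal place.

Cathode: Ni²⁺/Ni; anode: Tl⁺/Tl. E°cell = (-0.26) − (-0.31) = +0.05 V, with n = 2.
ΔG° = −nFE° = −RT ln K, so ln K = nFE°/(RT) = (2)(96485)(+0.05) / ((8.314)(298)) = 3.894.

3.9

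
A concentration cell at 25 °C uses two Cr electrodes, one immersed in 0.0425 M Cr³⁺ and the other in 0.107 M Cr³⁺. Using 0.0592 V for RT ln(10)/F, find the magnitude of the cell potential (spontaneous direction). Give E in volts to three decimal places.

+0.008 V

For a concentration cell E°cell = 0. The 0.107 M side is the cathode (reduction is favoured where [Cr³⁺] is higher).
With n = 3, E = −(0.0592/3) log([Cr³⁺]ₐₙ/[Cr³⁺]꜀ₐₜ) = −(0.0592/3) log(0.0425/0.107) = −(0.0592/3)(-0.401) = +0.008 V.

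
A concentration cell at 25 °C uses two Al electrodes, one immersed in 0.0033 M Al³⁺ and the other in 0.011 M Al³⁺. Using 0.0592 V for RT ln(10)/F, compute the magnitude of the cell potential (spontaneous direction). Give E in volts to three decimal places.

+0.010 V

For a concentration cell E°cell = 0. The 0.011 M side is the cathode (reduction is favoured where [Al³⁺] is higher).
With n = 3, E = −(0.0592/3) log([Al³⁺]ₐₙ/[Al³⁺]꜀ₐₜ) = −(0.0592/3) log(0.0033/0.011) = −(0.0592/3)(-0.523) = +0.010 V.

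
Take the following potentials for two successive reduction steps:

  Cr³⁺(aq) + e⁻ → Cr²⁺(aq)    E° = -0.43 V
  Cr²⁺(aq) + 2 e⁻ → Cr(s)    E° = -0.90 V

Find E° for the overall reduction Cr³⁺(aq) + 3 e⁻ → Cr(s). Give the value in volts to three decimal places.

Standard free energies of sequential steps add: ΔG°₃ = ΔG°₁ + ΔG°₂, so n₃E°₃ = n₁E°₁ + n₂E°₂.
E°₃ = (1×-0.43 + 2×-0.90) / 3 = (-2.230) / 3 = -0.743 V.
E° values themselves are not directly additive — weighting by electron count is essential.

-0.743 V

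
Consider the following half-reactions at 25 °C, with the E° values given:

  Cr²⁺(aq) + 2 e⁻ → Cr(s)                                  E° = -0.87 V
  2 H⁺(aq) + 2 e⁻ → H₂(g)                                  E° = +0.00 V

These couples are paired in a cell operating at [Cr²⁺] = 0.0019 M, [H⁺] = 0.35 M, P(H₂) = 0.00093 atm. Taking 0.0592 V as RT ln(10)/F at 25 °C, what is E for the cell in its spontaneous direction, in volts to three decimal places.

+1.013 V

H⁺/H₂ is the cathode (higher E°), Cr²⁺/Cr the anode: E°cell = +0.00 − (-0.87) = +0.87 V, n = 2.
Overall: 2 H⁺(aq) + Cr(s) → H₂(g) + Cr²⁺(aq)
Q = P(H₂)·[Cr²⁺] / ([H⁺]^2); log Q = -4.841.
E = E° − (0.0592/n) log Q = +0.87 − (0.0592/2)(-4.841) = +1.013 V.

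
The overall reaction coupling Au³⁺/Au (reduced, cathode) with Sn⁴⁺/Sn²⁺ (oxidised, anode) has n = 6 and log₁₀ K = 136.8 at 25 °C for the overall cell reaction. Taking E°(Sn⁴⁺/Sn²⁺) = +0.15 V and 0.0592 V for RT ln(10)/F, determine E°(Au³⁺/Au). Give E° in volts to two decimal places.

+1.50 V

E°cell = (0.0592/n)·log K = (0.0592/6)(136.8) = +1.350 V.
Since Au³⁺/Au is the cathode and Sn⁴⁺/Sn²⁺ the anode, E°cell = E°(Au³⁺/Au) − E°(Sn⁴⁺/Sn²⁺).
So E°(Au³⁺/Au) = E°cell + E°(Sn⁴⁺/Sn²⁺) = +1.350 + (+0.15) = +1.50 V.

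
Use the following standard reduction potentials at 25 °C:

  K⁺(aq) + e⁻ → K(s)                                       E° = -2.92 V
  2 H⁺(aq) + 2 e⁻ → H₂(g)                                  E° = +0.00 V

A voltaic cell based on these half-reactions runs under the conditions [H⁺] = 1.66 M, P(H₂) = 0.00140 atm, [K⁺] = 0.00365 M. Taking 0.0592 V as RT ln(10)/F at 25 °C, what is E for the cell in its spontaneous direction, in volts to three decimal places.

+3.162 V

H⁺/H₂ is the cathode (higher E°), K⁺/K the anode: E°cell = +0.00 − (-2.92) = +2.92 V, n = 2.
Overall: 2 H⁺(aq) + 2 K(s) → H₂(g) + 2 K⁺(aq)
Q = P(H₂)·[K⁺]^2 / ([H⁺]^2); log Q = -8.170.
E = E° − (0.0592/n) log Q = +2.92 − (0.0592/2)(-8.170) = +3.162 V.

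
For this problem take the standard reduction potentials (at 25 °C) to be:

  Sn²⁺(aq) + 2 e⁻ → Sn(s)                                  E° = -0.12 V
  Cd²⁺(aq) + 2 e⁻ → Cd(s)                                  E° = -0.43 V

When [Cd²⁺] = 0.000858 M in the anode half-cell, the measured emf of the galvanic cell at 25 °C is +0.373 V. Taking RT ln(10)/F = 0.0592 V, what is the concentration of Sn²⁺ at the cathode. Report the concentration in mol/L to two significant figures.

Sn²⁺/Sn is the cathode, Cd²⁺/Cd the anode: E°cell = +0.31 V, n = 2.
Overall reaction: Sn²⁺(aq) + Cd(s) → Sn(s) + Cd²⁺(aq); Q = [Cd²⁺]^1/[Sn²⁺]^1.
From E = E° − (0.0592/n) log Q: log Q = (E° − E)·n/0.0592 = (+0.31 − (+0.373))·2/0.0592 = -2.1284.
So 1·log[Sn²⁺] = 1·log(0.000858) − log Q = -3.0665 − (-2.1284) = -0.9381; [Sn²⁺] = 10^(-0.9381) ≈ 0.12 M.

0.12 M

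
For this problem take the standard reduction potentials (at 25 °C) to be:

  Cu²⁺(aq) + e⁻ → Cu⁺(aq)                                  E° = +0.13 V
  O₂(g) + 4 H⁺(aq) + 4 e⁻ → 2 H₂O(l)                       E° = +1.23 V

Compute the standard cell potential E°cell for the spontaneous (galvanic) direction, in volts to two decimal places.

+1.10 V

The O₂/H₂O couple has the higher reduction potential, so it is the cathode; Cu²⁺/Cu⁺ is oxidised at the anode.
E°cell = E°(cathode) − E°(anode) = (+1.23) − (+0.13) = +1.10 V.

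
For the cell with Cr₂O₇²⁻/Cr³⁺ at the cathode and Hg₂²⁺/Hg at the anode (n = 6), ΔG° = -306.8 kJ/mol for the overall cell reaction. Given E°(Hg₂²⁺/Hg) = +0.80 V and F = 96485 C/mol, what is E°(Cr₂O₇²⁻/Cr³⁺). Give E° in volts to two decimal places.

+1.33 V

E°cell = −ΔG°/(nF) = −(-306.8×10³)/((6)(96485)) = +0.530 V.
Since Cr₂O₇²⁻/Cr³⁺ is the cathode and Hg₂²⁺/Hg the anode, E°cell = E°(Cr₂O₇²⁻/Cr³⁺) − E°(Hg₂²⁺/Hg).
So E°(Cr₂O₇²⁻/Cr³⁺) = E°cell + E°(Hg₂²⁺/Hg) = +0.530 + (+0.80) = +1.33 V.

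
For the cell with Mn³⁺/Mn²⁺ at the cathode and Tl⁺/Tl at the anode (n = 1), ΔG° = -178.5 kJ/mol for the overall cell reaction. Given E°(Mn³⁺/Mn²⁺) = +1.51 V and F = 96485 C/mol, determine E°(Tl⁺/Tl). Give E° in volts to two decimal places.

E°cell = −ΔG°/(nF) = −(-178.5×10³)/((1)(96485)) = +1.850 V.
Since Mn³⁺/Mn²⁺ is the cathode and Tl⁺/Tl the anode, E°cell = E°(Mn³⁺/Mn²⁺) − E°(Tl⁺/Tl).
So E°(Tl⁺/Tl) = E°(Mn³⁺/Mn²⁺) − E°cell = (+1.51) − (+1.850) = -0.34 V.

-0.34 V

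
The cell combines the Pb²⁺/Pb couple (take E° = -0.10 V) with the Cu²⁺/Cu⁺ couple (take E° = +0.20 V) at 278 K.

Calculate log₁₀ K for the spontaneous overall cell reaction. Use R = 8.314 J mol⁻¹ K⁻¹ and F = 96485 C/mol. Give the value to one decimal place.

Cathode: Cu²⁺/Cu⁺; anode: Pb²⁺/Pb. E°cell = (+0.20) − (-0.10) = +0.30 V, with n = 2.
ΔG° = −nFE° = −RT ln K, so ln K = nFE°/(RT) = (2)(96485)(+0.30) / ((8.314)(278)) = 25.047.
log₁₀ K = 25.047 / ln 10 = 10.9.

10.9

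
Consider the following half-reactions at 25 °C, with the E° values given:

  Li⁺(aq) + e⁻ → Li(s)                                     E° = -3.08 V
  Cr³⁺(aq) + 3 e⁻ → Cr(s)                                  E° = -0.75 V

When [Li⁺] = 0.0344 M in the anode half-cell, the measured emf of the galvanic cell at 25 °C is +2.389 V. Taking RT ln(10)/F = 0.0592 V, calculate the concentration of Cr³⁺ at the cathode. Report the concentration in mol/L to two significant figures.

Cr³⁺/Cr is the cathode, Li⁺/Li the anode: E°cell = +2.33 V, n = 3.
Overall reaction: Cr³⁺(aq) + 3 Li(s) → Cr(s) + 3 Li⁺(aq); Q = [Li⁺]^3/[Cr³⁺]^1.
From E = E° − (0.0592/n) log Q: log Q = (E° − E)·n/0.0592 = (+2.33 − (+2.389))·3/0.0592 = -2.9899.
So 1·log[Cr³⁺] = 3·log(0.0344) − log Q = -4.3903 − (-2.9899) = -1.4004; [Cr³⁺] = 10^(-1.4004) ≈ 0.040 M.

0.040 M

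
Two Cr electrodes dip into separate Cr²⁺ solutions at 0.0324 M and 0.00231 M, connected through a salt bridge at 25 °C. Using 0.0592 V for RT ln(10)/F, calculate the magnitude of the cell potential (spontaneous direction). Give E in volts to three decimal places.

For a concentration cell E°cell = 0. The 0.0324 M side is the cathode (reduction is favoured where [Cr²⁺] is higher).
With n = 2, E = −(0.0592/2) log([Cr²⁺]ₐₙ/[Cr²⁺]꜀ₐₜ) = −(0.0592/2) log(0.00231/0.0324) = −(0.0592/2)(-1.147) = +0.034 V.

+0.034 V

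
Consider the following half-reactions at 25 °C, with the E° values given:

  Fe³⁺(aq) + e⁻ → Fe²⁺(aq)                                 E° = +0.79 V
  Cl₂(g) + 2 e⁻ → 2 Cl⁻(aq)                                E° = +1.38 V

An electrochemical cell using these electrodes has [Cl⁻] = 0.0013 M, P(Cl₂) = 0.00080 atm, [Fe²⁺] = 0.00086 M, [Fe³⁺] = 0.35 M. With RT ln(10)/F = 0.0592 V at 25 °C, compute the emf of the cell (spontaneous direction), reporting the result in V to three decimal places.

+0.515 V

Cl₂/Cl⁻ is the cathode (higher E°), Fe³⁺/Fe²⁺ the anode: E°cell = +1.38 − (+0.79) = +0.59 V, n = 2.
Overall: Cl₂(g) + 2 Fe²⁺(aq) → 2 Cl⁻(aq) + 2 Fe³⁺(aq)
Q = [Cl⁻]^2·[Fe³⁺]^2 / (P(Cl₂)·[Fe²⁺]^2); log Q = 2.544.
E = E° − (0.0592/n) log Q = +0.59 − (0.0592/2)(2.544) = +0.515 V.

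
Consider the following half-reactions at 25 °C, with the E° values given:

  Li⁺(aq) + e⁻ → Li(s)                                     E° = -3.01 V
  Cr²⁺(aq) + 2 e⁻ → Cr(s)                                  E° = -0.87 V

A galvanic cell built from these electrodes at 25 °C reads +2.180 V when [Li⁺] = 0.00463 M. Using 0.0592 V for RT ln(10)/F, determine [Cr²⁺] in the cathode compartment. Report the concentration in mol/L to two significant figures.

0.00048 M

Cr²⁺/Cr is the cathode, Li⁺/Li the anode: E°cell = +2.14 V, n = 2.
Overall reaction: Cr²⁺(aq) + 2 Li(s) → Cr(s) + 2 Li⁺(aq); Q = [Li⁺]^2/[Cr²⁺]^1.
From E = E° − (0.0592/n) log Q: log Q = (E° − E)·n/0.0592 = (+2.14 − (+2.180))·2/0.0592 = -1.3514.
So 1·log[Cr²⁺] = 2·log(0.00463) − log Q = -4.6688 − (-1.3514) = -3.3174; [Cr²⁺] = 10^(-3.3174) ≈ 0.00048 M.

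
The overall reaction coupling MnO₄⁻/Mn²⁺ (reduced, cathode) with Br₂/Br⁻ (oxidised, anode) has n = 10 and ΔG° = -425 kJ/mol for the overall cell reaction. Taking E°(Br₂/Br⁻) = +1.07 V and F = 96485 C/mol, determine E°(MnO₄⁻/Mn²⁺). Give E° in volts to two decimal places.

+1.51 V

E°cell = −ΔG°/(nF) = −(-425×10³)/((10)(96485)) = +0.440 V.
Since MnO₄⁻/Mn²⁺ is the cathode and Br₂/Br⁻ the anode, E°cell = E°(MnO₄⁻/Mn²⁺) − E°(Br₂/Br⁻).
So E°(MnO₄⁻/Mn²⁺) = E°cell + E°(Br₂/Br⁻) = +0.440 + (+1.07) = +1.51 V.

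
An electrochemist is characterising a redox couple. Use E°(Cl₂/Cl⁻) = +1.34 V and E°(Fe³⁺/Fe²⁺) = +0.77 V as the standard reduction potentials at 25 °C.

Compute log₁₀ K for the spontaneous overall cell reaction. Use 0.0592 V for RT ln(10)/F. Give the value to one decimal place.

19.3

Cathode: Cl₂/Cl⁻; anode: Fe³⁺/Fe²⁺. E°cell = +0.57 V, n = 2.
log K = nE°cell / 0.0592 = (2)(+0.57) / 0.0592 = 19.3.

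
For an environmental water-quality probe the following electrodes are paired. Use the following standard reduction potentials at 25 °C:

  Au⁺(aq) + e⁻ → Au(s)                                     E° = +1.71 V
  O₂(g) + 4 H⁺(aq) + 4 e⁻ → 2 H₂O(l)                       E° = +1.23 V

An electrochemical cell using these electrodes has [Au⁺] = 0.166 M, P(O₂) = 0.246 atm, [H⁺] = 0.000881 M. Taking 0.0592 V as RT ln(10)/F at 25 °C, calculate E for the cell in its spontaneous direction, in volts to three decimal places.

+0.624 V

Au⁺/Au is the cathode (higher E°), O₂/H₂O the anode: E°cell = +1.71 − (+1.23) = +0.48 V, n = 4.
Overall: 4 Au⁺(aq) + 2 H₂O(l) → 4 Au(s) + O₂(g) + 4 H⁺(aq)
Q = P(O₂)·[H⁺]^4 / ([Au⁺]^4); log Q = -9.710.
E = E° − (0.0592/n) log Q = +0.48 − (0.0592/4)(-9.710) = +0.624 V.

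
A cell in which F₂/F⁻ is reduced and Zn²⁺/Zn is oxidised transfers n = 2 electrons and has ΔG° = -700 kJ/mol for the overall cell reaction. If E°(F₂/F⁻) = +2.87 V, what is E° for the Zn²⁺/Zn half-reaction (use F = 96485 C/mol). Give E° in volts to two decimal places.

E°cell = −ΔG°/(nF) = −(-700×10³)/((2)(96485)) = +3.628 V.
Since F₂/F⁻ is the cathode and Zn²⁺/Zn the anode, E°cell = E°(F₂/F⁻) − E°(Zn²⁺/Zn).
So E°(Zn²⁺/Zn) = E°(F₂/F⁻) − E°cell = (+2.87) − (+3.628) = -0.76 V.

-0.76 V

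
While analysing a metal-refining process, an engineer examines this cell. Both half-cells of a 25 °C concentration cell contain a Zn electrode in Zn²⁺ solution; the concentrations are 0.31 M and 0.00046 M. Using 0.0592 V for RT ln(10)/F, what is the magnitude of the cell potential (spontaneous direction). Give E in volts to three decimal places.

+0.084 V

For a concentration cell E°cell = 0. The 0.31 M side is the cathode (reduction is favoured where [Zn²⁺] is higher).
With n = 2, E = −(0.0592/2) log([Zn²⁺]ₐₙ/[Zn²⁺]꜀ₐₜ) = −(0.0592/2) log(0.00046/0.31) = −(0.0592/2)(-2.829) = +0.084 V.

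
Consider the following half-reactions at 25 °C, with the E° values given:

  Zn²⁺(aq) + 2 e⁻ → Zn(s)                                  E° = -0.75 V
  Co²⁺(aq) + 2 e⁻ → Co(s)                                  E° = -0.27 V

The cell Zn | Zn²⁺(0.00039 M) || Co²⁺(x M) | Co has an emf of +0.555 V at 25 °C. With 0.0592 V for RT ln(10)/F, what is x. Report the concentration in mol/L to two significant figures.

Co²⁺/Co is the cathode, Zn²⁺/Zn the anode: E°cell = +0.48 V, n = 2.
Overall reaction: Co²⁺(aq) + Zn(s) → Co(s) + Zn²⁺(aq); Q = [Zn²⁺]^1/[Co²⁺]^1.
From E = E° − (0.0592/n) log Q: log Q = (E° − E)·n/0.0592 = (+0.48 − (+0.555))·2/0.0592 = -2.5338.
So 1·log[Co²⁺] = 1·log(0.00039) − log Q = -3.4089 − (-2.5338) = -0.8751; [Co²⁺] = 10^(-0.8751) ≈ 0.13 M.

0.13 M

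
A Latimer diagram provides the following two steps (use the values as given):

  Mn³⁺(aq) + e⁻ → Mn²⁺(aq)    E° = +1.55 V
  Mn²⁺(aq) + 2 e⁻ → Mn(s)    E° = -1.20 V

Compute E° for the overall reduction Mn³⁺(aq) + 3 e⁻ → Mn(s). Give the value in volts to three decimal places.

-0.283 V

Since ΔG° = −nFE° is additive over sequential reductions, n₃E°₃ = n₁E°₁ + n₂E°₂.
E°₃ = (1×+1.55 + 2×-1.20) / 3 = (-0.850) / 3 = -0.283 V.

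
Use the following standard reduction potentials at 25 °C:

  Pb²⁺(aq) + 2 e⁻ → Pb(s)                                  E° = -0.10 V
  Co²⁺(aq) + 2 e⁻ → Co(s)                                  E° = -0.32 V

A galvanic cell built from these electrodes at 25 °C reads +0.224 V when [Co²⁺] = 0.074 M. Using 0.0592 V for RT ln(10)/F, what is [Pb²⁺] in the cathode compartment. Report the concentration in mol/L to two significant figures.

Pb²⁺/Pb is the cathode, Co²⁺/Co the anode: E°cell = +0.22 V, n = 2.
Overall reaction: Pb²⁺(aq) + Co(s) → Pb(s) + Co²⁺(aq); Q = [Co²⁺]^1/[Pb²⁺]^1.
From E = E° − (0.0592/n) log Q: log Q = (E° − E)·n/0.0592 = (+0.22 − (+0.224))·2/0.0592 = -0.1351.
So 1·log[Pb²⁺] = 1·log(0.074) − log Q = -1.1308 − (-0.1351) = -0.9957; [Pb²⁺] = 10^(-0.9957) ≈ 0.10 M.

0.10 M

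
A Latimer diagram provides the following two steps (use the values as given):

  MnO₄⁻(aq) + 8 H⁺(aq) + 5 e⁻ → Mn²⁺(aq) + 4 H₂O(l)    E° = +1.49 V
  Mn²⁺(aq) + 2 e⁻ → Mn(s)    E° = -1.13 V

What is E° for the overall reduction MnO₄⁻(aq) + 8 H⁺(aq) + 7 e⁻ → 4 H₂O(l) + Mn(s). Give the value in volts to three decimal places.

Adding the free-energy changes (−nFE°) of the two steps gives −n₃FE°₃ = −n₁FE°₁ − n₂FE°₂.
E°₃ = (5×+1.49 + 2×-1.13) / 7 = (+5.190) / 7 = +0.741 V.

+0.741 V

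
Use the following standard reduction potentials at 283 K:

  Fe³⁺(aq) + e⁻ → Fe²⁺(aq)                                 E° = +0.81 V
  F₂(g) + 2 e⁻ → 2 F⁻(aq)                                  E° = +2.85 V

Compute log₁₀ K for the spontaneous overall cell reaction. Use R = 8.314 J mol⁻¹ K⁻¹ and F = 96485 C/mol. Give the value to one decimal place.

72.7

Cathode: F₂/F⁻; anode: Fe³⁺/Fe²⁺. E°cell = (+2.85) − (+0.81) = +2.04 V, with n = 2.
ΔG° = −nFE° = −RT ln K, so ln K = nFE°/(RT) = (2)(96485)(+2.04) / ((8.314)(283)) = 167.311.
log₁₀ K = 167.311 / ln 10 = 72.7.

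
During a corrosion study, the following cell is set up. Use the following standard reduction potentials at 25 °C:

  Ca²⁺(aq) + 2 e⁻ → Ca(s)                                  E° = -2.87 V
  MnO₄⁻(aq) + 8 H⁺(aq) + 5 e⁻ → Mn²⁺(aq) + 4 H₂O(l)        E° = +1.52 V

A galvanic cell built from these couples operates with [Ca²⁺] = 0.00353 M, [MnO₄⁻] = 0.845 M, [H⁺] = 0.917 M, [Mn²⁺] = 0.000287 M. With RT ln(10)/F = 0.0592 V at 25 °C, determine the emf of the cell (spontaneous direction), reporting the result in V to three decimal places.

+4.500 V

MnO₄⁻/Mn²⁺ is the cathode (higher E°), Ca²⁺/Ca the anode: E°cell = +1.52 − (-2.87) = +4.39 V, n = 10.
Overall: 2 MnO₄⁻(aq) + 16 H⁺(aq) + 5 Ca(s) → 2 Mn²⁺(aq) + 8 H₂O(l) + 5 Ca²⁺(aq)
Q = [Mn²⁺]^2·[Ca²⁺]^5 / ([MnO₄⁻]^2·[H⁺]^16); log Q = -18.597.
E = E° − (0.0592/n) log Q = +4.39 − (0.0592/10)(-18.597) = +4.500 V.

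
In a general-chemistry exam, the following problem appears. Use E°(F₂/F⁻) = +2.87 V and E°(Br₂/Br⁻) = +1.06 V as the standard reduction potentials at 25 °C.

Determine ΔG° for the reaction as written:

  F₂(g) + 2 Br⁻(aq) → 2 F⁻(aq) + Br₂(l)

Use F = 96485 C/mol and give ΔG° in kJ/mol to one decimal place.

As written, F₂/F⁻ is reduced (cathode) and Br₂/Br⁻ is oxidised (anode), so E°cell = (+2.87) − (+1.06) = +1.81 V.
Balancing electrons gives n = 2.
ΔG° = −nFE° = −(2)(96485)(+1.81) = -349,276 J = -349.3 kJ/mol.

-349.3 kJ/mol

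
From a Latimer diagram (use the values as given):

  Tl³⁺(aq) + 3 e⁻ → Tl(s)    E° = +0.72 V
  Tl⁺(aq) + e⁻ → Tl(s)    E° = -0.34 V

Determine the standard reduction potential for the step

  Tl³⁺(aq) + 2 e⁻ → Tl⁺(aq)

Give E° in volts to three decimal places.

Sequential free energies add, so n₃E°₃ = n₁E°₁ + n₂E°₂.
With n₃ = 3, and the known step contributing 1×(-0.34) V, the unknown satisfies 2·E° = 3×(+0.72) − 1×(-0.34) = +2.500.
E° = +2.500 / 2 = +1.250 V.

+1.250 V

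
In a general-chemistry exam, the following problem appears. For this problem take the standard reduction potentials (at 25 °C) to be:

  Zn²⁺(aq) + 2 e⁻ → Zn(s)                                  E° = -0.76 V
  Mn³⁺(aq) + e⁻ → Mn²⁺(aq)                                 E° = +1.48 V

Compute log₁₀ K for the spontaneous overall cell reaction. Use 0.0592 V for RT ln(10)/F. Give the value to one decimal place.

75.7

Cathode: Mn³⁺/Mn²⁺; anode: Zn²⁺/Zn. E°cell = +2.24 V, n = 2.
log K = nE°cell / 0.0592 = (2)(+2.24) / 0.0592 = 75.7.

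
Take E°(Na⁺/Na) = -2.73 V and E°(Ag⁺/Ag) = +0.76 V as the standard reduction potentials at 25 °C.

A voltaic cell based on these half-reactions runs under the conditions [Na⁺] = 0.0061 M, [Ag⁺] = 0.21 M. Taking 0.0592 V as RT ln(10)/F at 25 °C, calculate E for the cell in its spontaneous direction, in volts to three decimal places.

+3.581 V

Ag⁺/Ag is the cathode (higher E°), Na⁺/Na the anode: E°cell = +0.76 − (-2.73) = +3.49 V, n = 1.
Overall: Ag⁺(aq) + Na(s) → Ag(s) + Na⁺(aq)
Q = [Na⁺] / ([Ag⁺]); log Q = -1.537.
E = E° − (0.0592/n) log Q = +3.49 − (0.0592/1)(-1.537) = +3.581 V.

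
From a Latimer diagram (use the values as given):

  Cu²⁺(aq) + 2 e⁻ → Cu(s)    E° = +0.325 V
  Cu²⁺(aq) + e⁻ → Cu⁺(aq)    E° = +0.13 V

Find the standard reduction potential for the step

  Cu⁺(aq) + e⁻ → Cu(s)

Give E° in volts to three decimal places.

+0.520 V

Sequential free energies add, so n₃E°₃ = n₁E°₁ + n₂E°₂.
With n₃ = 2, and the known step contributing 1×(+0.13) V, the unknown satisfies 1·E° = 2×(+0.325) − 1×(+0.13) = +0.520.
E° = +0.520 / 1 = +0.520 V.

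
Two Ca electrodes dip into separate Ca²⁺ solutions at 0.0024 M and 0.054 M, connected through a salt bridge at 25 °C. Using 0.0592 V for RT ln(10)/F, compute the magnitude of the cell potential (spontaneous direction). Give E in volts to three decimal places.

+0.040 V

For a concentration cell E°cell = 0. The 0.054 M side is the cathode (reduction is favoured where [Ca²⁺] is higher).
With n = 2, E = −(0.0592/2) log([Ca²⁺]ₐₙ/[Ca²⁺]꜀ₐₜ) = −(0.0592/2) log(0.0024/0.054) = −(0.0592/2)(-1.352) = +0.040 V.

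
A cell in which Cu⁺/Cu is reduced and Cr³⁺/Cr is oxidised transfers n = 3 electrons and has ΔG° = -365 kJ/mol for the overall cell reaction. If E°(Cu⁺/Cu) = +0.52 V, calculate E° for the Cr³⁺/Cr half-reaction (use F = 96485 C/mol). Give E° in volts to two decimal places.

E°cell = −ΔG°/(nF) = −(-365×10³)/((3)(96485)) = +1.261 V.
Since Cu⁺/Cu is the cathode and Cr³⁺/Cr the anode, E°cell = E°(Cu⁺/Cu) − E°(Cr³⁺/Cr).
So E°(Cr³⁺/Cr) = E°(Cu⁺/Cu) − E°cell = (+0.52) − (+1.261) = -0.74 V.

-0.74 V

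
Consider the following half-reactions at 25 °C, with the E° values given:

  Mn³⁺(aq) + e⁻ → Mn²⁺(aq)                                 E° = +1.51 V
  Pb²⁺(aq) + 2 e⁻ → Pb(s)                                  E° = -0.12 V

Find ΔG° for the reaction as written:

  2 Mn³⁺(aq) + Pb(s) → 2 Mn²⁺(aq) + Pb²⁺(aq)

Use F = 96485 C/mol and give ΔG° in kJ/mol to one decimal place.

As written, Mn³⁺/Mn²⁺ is reduced (cathode) and Pb²⁺/Pb is oxidised (anode), so E°cell = (+1.51) − (-0.12) = +1.63 V.
Balancing electrons gives n = 2.
ΔG° = −nFE° = −(2)(96485)(+1.63) = -314,541 J = -314.5 kJ/mol.

-314.5 kJ/mol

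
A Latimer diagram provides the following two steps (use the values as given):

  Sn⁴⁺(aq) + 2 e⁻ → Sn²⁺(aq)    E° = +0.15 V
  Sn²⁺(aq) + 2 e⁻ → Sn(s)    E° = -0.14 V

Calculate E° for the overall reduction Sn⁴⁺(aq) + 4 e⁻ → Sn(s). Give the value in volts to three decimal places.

+0.005 V

Since ΔG° = −nFE° is additive over sequential reductions, n₃E°₃ = n₁E°₁ + n₂E°₂.
E°₃ = (2×+0.15 + 2×-0.14) / 4 = (+0.020) / 4 = +0.005 V.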